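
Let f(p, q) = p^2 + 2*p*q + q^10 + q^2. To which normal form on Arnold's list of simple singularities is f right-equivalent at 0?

A_9

The Hessian of f at 0 has rank 1. Corank 1: A-series; mu = 9 gives A_9.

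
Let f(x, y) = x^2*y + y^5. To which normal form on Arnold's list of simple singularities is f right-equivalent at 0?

The Hessian of f at 0 has rank 0. Corank 2; j^3 = x^2*y has shape L^2 M (L != M), so D-series; mu = 6 gives D_6.

D_{6}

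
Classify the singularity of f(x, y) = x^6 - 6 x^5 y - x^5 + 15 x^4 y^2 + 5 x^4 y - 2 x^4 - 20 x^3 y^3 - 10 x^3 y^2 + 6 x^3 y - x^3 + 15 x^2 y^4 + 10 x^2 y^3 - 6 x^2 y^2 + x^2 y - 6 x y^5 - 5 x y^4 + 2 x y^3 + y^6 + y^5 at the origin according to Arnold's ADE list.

D_{7}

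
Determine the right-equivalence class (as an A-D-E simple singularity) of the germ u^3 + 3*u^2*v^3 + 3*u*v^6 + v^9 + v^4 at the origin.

E_{6}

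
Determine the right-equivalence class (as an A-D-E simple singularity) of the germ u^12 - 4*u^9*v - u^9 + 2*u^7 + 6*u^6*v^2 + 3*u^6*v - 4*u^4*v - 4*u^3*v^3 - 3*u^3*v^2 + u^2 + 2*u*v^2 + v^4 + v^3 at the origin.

The Hessian of f at 0 is [[2, 0], [0, 0]] with rank 1, so corank 1. A Groebner basis of the Jacobian ideal J(f) in C{u,v} is {v^2, u}; counting standard monomials gives mu = 2. Corank 1: A-series; mu = 2 gives A_2.

A_{2}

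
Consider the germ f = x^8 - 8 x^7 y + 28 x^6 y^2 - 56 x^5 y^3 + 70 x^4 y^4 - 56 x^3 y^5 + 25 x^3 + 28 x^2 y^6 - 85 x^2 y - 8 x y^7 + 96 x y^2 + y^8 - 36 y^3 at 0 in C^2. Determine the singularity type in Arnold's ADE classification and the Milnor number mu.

Type D9, Milnor number mu = 9.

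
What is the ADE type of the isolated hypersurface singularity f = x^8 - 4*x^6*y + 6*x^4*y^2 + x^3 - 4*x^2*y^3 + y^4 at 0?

E6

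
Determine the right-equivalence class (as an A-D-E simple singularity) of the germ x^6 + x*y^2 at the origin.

D_{7}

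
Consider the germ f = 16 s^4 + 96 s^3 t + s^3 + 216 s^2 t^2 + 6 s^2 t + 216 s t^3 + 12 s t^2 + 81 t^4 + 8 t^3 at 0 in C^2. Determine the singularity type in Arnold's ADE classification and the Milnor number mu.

The Hessian of f at 0 has rank 0. Corank 2; j^3 = (s + 2*t)^3 is a perfect cube, so E-series; the 4-jet and mu = 6 give E_6.

Type E_{6}, Milnor number mu = 6.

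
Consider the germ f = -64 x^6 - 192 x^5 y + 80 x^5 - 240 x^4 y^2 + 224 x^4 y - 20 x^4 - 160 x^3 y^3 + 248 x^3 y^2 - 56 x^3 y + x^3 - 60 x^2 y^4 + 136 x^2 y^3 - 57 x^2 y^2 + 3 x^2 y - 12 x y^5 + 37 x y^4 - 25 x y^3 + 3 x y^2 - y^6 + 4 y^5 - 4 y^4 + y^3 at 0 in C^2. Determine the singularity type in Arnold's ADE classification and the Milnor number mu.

The Hessian of f at 0 is [[0, 0], [0, 0]] with rank 0, so corank 2. A Groebner basis of the Jacobian ideal J(f) in C{x,y} is {-3*x^2/5 - 6*x*y/5 + y^4 - y^3/5 - 3*y^2/5, x^3 + y^3, x^2*y - x^2/5 - 2*x*y/5 - 16*y^3/15 - y^2/5, x^2/5 + x*y^2 + 2*x*y/5 + 16*y^3/15 + y^2/5}; counting standard monomials gives mu = 7. Corank 2; j^3 = (x + y)^3 is a perfect cube, so E-series; the 4-jet and mu = 7 give E_7.

Type E7, Milnor number mu = 7.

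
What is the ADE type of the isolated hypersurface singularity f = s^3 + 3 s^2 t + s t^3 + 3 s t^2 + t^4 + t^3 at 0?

The Hessian of f at 0 has rank 0. Corank 2; j^3 = (s + t)^3 is a perfect cube, so E-series; the 4-jet and mu = 7 give E_7.

E_{7}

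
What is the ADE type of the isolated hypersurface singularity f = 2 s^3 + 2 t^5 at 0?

E8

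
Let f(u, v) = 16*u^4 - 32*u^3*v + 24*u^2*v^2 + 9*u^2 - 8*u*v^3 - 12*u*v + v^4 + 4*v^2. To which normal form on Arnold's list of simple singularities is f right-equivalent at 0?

The Hessian of f at 0 has rank 1. Corank 1: A-series; mu = 3 gives A_3.

A_{3}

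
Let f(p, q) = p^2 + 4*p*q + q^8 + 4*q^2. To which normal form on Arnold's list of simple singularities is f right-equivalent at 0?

A_{7}

The Hessian of f at 0 is [[2, 4], [4, 8]] with rank 1, so corank 1. A Groebner basis of the Jacobian ideal J(f) in C{p,q} is {q^7, p + 2*q}; counting standard monomials gives mu = 7. Corank 1: A-series; mu = 7 gives A_7.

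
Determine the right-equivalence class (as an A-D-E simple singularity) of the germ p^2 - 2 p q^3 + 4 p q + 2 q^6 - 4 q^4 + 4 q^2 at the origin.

A_5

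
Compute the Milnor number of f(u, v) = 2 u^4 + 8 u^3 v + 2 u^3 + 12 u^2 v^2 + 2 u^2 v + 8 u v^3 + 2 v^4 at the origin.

5

The Hessian of f at 0 has rank 0. Corank 2; j^3 = 2*u^2*(u + v) has shape L^2 M (L != M), so D-series; mu = 5 gives D_5.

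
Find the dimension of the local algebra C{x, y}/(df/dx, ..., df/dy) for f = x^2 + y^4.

The Hessian of f at 0 is [[2, 0], [0, 0]] with rank 1, so corank 1. A Groebner basis of the Jacobian ideal J(f) in C{x,y} is {y^3, x}; counting standard monomials gives mu = 3. Corank 1: A-series; mu = 3 gives A_3.

3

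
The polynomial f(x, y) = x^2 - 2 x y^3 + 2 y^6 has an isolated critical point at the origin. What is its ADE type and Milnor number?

The Hessian of f at 0 has rank 1. Corank 1: A-series; mu = 5 gives A_5.

Type A_{5}, Milnor number mu = 5.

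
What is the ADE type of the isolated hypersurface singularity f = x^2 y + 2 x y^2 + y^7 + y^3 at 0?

D8

The Hessian of f at 0 has rank 0. Corank 2; j^3 = y*(x + y)^2 has shape L^2 M (L != M), so D-series; mu = 8 gives D_8.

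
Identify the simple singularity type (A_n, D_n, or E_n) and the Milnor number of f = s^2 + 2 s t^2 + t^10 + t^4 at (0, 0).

The Hessian of f at 0 is [[2, 0], [0, 0]] with rank 1, so corank 1. A Groebner basis of the Jacobian ideal J(f) in C{s,t} is {s^5, s^4*t, s + t^2}; counting standard monomials gives mu = 9. Corank 1: A-series; mu = 9 gives A_9.

Type A_9, Milnor number mu = 9.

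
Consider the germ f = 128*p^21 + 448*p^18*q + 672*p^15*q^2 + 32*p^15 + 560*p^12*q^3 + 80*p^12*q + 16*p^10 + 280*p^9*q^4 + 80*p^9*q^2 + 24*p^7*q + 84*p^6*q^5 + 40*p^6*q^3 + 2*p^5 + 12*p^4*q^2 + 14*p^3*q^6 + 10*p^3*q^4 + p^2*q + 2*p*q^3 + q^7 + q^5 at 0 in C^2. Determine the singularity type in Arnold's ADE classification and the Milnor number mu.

The Hessian of f at 0 is [[0, 0], [0, 0]] with rank 0, so corank 2. A Groebner basis of the Jacobian ideal J(f) in C{p,q} is {p^2*q^2 + p^2/7 + p*q^2/7, p^3 - p^2/7 - p*q^2/7, p*q + q^3}; counting standard monomials gives mu = 8. Corank 2; j^3 = p^2*q has shape L^2 M (L != M), so D-series; mu = 8 gives D_8.

Type D8, Milnor number mu = 8.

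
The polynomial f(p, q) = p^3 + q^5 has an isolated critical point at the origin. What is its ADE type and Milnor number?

The Hessian of f at 0 has rank 0. Corank 2; j^3 = p^3 is a perfect cube, so E-series; the 5-jet and mu = 8 give E_8.

Type E8, Milnor number mu = 8.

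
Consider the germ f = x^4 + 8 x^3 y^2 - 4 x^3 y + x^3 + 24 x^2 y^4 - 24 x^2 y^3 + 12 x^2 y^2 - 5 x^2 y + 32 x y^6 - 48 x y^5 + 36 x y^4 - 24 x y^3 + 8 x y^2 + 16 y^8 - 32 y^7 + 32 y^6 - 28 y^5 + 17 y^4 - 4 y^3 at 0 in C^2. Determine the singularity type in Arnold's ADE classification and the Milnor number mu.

Type D5, Milnor number mu = 5.

The Hessian of f at 0 has rank 0. Corank 2; j^3 = (x - 2*y)^2*(x - y) has shape L^2 M (L != M), so D-series; mu = 5 gives D_5.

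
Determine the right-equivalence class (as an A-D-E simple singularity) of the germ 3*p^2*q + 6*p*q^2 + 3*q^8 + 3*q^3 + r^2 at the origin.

The Hessian of f at 0 has rank 1. Corank 2; j^3 = 3*q*(p + q)^2 has shape L^2 M (L != M), so D-series; mu = 9 gives D_9.

D_9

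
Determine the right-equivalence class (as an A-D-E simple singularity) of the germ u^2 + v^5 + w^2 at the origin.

The Hessian of f at 0 has rank 2. Corank 1: A-series; mu = 4 gives A_4.

A_4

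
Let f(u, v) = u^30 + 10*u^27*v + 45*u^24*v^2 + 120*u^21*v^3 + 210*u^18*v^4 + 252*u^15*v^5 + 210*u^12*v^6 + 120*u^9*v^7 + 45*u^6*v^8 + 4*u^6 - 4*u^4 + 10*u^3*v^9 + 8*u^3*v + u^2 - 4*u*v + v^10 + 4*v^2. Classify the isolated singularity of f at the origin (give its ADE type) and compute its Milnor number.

Type A9, Milnor number mu = 9.

The Hessian of f at 0 has rank 1. Corank 1: A-series; mu = 9 gives A_9.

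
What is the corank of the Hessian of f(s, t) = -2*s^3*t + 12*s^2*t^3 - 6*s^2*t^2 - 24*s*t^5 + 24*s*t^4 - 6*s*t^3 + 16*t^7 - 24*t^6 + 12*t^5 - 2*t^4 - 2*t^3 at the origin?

The Hessian at 0 is [[0, 0], [0, 0]] of rank 0; hence corank 2.

2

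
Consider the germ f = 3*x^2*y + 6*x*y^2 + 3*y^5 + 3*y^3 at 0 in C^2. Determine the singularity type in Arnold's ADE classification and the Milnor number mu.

Type D_6, Milnor number mu = 6.

The Hessian of f at 0 has rank 0. Corank 2; j^3 = 3*y*(x + y)^2 has shape L^2 M (L != M), so D-series; mu = 6 gives D_6.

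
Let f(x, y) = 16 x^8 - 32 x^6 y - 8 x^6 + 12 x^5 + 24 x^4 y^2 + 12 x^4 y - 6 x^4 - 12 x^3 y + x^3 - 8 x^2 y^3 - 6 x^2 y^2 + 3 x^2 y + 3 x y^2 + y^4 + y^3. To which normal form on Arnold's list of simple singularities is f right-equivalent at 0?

The Hessian of f at 0 has rank 0. Corank 2; j^3 = (x + y)^3 is a perfect cube, so E-series; the 4-jet and mu = 6 give E_6.

E6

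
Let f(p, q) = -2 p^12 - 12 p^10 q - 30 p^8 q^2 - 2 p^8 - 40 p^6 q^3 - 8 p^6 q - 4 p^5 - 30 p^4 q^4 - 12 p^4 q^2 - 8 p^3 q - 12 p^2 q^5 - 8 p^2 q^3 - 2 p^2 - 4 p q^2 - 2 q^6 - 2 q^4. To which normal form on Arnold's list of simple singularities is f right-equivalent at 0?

A5

The Hessian of f at 0 is [[-4, 0], [0, 0]] with rank 1, so corank 1. A Groebner basis of the Jacobian ideal J(f) in C{p,q} is {p^3, p^2*q, p + q^2}; counting standard monomials gives mu = 5. Corank 1: A-series; mu = 5 gives A_5.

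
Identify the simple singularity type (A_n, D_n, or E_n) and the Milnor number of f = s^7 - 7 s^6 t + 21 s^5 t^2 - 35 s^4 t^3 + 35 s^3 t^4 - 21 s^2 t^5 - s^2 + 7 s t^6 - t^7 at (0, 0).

Type A_{6}, Milnor number mu = 6.

The Hessian of f at 0 has rank 1. Corank 1: A-series; mu = 6 gives A_6.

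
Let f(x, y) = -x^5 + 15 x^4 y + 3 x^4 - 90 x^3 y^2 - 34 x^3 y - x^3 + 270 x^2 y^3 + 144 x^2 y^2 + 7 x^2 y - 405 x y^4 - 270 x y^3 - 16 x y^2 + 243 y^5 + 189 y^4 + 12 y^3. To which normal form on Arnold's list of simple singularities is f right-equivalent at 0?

D5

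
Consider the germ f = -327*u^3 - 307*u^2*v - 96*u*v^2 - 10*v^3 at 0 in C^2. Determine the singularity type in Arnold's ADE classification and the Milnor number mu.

The Hessian of f at 0 has rank 0. Corank 2; j^3 = -(3*u + v)*(109*u^2 + 66*u*v + 10*v^2) splits into three distinct lines over C (the quadratic factor has nonzero discriminant), so D_4.

Type D_{4}, Milnor number mu = 4.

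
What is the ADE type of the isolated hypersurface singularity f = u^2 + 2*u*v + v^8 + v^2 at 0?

The Hessian of f at 0 is [[2, 2], [2, 2]] with rank 1, so corank 1. A Groebner basis of the Jacobian ideal J(f) in C{u,v} is {v^7, u + v}; counting standard monomials gives mu = 7. Corank 1: A-series; mu = 7 gives A_7.

A_7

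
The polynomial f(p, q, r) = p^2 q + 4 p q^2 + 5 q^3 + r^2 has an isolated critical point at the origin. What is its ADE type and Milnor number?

Type D_{4}, Milnor number mu = 4.

The Hessian of f at 0 is [[0, 0, 0], [0, 0, 0], [0, 0, 2]] with rank 1, so corank 2. A Groebner basis of the Jacobian ideal J(f) in C{p,q,r} is {q^3, p^2 - q^2, p*q + 2*q^2, r}; counting standard monomials gives mu = 4. Corank 2; j^3 = q*(p^2 + 4*p*q + 5*q^2) splits into three distinct lines over C (the quadratic factor has nonzero discriminant), so D_4.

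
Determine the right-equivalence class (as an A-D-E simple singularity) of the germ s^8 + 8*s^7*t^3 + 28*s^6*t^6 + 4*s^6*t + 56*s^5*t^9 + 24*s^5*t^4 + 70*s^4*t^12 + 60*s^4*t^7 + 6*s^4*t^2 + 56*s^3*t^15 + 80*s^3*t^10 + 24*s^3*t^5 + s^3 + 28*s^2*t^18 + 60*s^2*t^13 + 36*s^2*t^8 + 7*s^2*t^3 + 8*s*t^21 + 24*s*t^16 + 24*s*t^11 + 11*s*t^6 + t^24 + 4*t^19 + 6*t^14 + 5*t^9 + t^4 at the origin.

E_{6}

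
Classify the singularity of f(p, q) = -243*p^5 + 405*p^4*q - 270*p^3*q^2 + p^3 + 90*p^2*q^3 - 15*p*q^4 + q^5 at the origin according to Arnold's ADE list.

E_{8}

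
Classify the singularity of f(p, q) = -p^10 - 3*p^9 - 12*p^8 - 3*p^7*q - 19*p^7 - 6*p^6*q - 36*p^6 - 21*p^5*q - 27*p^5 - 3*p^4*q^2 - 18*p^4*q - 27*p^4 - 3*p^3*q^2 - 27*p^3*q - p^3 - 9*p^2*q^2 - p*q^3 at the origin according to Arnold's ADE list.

E7

The Hessian of f at 0 is [[0, 0], [0, 0]] with rank 0, so corank 2. A Groebner basis of the Jacobian ideal J(f) in C{p,q} is {p^2/3 + q^4 + q^3/9, p^3, p^2*q - p^2/9 - q^3/27, 2*p^2/3 + p*q^2 + 2*q^3/9}; counting standard monomials gives mu = 7. Corank 2; j^3 = -p^3 is a perfect cube, so E-series; the 4-jet and mu = 7 give E_7.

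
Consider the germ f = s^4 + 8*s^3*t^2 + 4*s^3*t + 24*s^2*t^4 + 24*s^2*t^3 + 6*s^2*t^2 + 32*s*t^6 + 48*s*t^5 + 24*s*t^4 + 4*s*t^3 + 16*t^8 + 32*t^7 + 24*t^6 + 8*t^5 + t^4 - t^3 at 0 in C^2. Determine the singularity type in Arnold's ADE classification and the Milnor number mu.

Type E_{6}, Milnor number mu = 6.

The Hessian of f at 0 has rank 0. Corank 2; j^3 = -t^3 is a perfect cube, so E-series; the 4-jet and mu = 6 give E_6.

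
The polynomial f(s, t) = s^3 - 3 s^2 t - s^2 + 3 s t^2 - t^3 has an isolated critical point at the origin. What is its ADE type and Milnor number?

Type A2, Milnor number mu = 2.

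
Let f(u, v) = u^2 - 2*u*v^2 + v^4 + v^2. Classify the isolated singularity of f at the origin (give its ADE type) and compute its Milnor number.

The Hessian of f at 0 is [[2, 0], [0, 2]] with rank 2, so corank 0. A Groebner basis of the Jacobian ideal J(f) in C{u,v} is {u, v}; counting standard monomials gives mu = 1. Corank 0: nondegenerate Morse point, so A_1.

Type A_1, Milnor number mu = 1.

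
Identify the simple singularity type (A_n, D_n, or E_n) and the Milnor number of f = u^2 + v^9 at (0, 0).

Type A8, Milnor number mu = 8.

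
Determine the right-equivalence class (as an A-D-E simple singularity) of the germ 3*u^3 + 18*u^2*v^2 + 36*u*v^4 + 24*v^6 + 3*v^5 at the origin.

The Hessian of f at 0 has rank 0. Corank 2; j^3 = 3*u^3 is a perfect cube, so E-series; the 5-jet and mu = 8 give E_8.

E_{8}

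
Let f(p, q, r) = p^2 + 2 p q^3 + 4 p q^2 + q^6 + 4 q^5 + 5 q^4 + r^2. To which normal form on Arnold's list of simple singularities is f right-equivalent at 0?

A_3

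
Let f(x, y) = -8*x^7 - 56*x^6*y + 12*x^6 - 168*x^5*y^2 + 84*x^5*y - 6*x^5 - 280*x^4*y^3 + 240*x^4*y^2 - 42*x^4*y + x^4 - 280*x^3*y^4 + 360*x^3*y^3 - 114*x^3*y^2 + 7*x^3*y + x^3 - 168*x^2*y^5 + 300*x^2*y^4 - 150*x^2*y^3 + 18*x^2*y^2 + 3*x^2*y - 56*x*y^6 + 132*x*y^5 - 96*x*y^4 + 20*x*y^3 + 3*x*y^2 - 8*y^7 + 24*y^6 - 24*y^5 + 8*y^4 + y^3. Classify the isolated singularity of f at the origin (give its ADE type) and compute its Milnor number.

The Hessian of f at 0 is [[0, 0], [0, 0]] with rank 0, so corank 2. A Groebner basis of the Jacobian ideal J(f) in C{x,y} is {3*x^2 + 6*x*y + y^4 + y^3 + 3*y^2, x^3 + 9*x^2 + 18*x*y + 4*y^3 + 9*y^2, x^2*y - 5*x^2 - 10*x*y - 8*y^3/3 - 5*y^2, 2*x^2 + x*y^2 + 4*x*y + 5*y^3/3 + 2*y^2}; counting standard monomials gives mu = 7. Corank 2; j^3 = (x + y)^3 is a perfect cube, so E-series; the 4-jet and mu = 7 give E_7.

Type E7, Milnor number mu = 7.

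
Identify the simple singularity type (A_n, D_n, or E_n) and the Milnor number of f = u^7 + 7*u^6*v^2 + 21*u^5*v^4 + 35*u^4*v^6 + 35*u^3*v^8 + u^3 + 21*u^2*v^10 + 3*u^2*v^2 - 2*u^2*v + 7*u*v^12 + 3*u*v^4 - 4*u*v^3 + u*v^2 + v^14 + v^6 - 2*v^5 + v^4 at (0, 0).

Type D8, Milnor number mu = 8.

The Hessian of f at 0 is [[0, 0], [0, 0]] with rank 0, so corank 2. A Groebner basis of the Jacobian ideal J(f) in C{u,v} is {-u^2 + u*v + v^4 - v^3, u^3 - 3*u^2*v - 3*u^2 + 22*u*v/7 - 6*v^3/7 - v^2/7, u^2 + u*v^2 - u*v}; counting standard monomials gives mu = 8. Corank 2; j^3 = u*(u - v)^2 has shape L^2 M (L != M), so D-series; mu = 8 gives D_8.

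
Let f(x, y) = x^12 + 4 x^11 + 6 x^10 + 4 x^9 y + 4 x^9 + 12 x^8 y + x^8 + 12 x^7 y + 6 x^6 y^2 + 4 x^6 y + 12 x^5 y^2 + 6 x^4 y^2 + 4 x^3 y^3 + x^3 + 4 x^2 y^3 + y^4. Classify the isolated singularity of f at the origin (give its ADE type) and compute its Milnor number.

The Hessian of f at 0 has rank 0. Corank 2; j^3 = x^3 is a perfect cube, so E-series; the 4-jet and mu = 6 give E_6.

Type E_{6}, Milnor number mu = 6.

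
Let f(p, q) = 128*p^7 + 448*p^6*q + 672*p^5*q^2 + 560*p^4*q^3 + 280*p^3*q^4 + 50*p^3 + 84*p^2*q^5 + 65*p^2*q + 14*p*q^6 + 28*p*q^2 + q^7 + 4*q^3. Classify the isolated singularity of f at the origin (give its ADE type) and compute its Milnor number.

Type D_8, Milnor number mu = 8.

The Hessian of f at 0 is [[0, 0], [0, 0]] with rank 0, so corank 2. A Groebner basis of the Jacobian ideal J(f) in C{p,q} is {-78125*p*q/14 + q^6 - 15625*q^2/7, p*q^2 + 2*q^3/5, p^2 + 9*p*q/10 + q^2/5}; counting standard monomials gives mu = 8. Corank 2; j^3 = (2*p + q)*(5*p + 2*q)^2 has shape L^2 M (L != M), so D-series; mu = 8 gives D_8.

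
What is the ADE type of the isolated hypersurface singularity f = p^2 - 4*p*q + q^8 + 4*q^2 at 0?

A_{7}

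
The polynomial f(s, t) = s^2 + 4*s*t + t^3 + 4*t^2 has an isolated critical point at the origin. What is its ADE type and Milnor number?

Type A_{2}, Milnor number mu = 2.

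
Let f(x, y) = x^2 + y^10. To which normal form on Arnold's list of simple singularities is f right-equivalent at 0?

A_{9}

The Hessian of f at 0 is [[2, 0], [0, 0]] with rank 1, so corank 1. A Groebner basis of the Jacobian ideal J(f) in C{x,y} is {y^9, x}; counting standard monomials gives mu = 9. Corank 1: A-series; mu = 9 gives A_9.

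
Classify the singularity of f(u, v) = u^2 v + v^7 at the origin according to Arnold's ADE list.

D_8

The Hessian of f at 0 has rank 0. Corank 2; j^3 = u^2*v has shape L^2 M (L != M), so D-series; mu = 8 gives D_8.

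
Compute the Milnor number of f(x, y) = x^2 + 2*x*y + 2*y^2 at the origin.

1

The Hessian of f at 0 has rank 2. Corank 0: nondegenerate Morse point, so A_1.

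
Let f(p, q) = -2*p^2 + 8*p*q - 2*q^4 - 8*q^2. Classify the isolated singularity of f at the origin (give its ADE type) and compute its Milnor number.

The Hessian of f at 0 has rank 1. Corank 1: A-series; mu = 3 gives A_3.

Type A_3, Milnor number mu = 3.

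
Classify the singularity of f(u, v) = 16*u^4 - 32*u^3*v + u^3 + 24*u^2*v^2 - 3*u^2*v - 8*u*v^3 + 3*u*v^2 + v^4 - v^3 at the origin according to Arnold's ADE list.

The Hessian of f at 0 is [[0, 0], [0, 0]] with rank 0, so corank 2. A Groebner basis of the Jacobian ideal J(f) in C{u,v} is {v^4, u*v^2 - 5*v^3/6, u^2 - 2*u*v + v^2}; counting standard monomials gives mu = 6. Corank 2; j^3 = (u - v)^3 is a perfect cube, so E-series; the 4-jet and mu = 6 give E_6.

E_6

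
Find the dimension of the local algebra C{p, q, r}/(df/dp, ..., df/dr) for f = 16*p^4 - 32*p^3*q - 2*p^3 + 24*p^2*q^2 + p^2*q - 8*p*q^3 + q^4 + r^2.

5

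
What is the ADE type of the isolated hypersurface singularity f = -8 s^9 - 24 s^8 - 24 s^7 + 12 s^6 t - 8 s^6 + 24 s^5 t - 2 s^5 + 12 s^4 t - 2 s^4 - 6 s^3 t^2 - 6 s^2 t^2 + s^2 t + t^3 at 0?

D_{4}

The Hessian of f at 0 is [[0, 0], [0, 0]] with rank 0, so corank 2. A Groebner basis of the Jacobian ideal J(f) in C{s,t} is {t^3, s^2 + 3*t^2, s*t}; counting standard monomials gives mu = 4. Corank 2; j^3 = t*(s^2 + t^2) splits into three distinct lines over C (the quadratic factor has nonzero discriminant), so D_4.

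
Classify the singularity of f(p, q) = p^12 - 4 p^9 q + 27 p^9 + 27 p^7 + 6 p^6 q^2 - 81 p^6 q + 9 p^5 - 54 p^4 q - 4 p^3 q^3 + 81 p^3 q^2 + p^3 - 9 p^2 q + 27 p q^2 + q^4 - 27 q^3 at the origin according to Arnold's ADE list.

E6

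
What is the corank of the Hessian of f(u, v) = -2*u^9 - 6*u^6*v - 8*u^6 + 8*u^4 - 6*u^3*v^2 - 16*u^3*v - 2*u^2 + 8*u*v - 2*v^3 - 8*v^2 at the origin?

1

Hessian at 0 has rank 1.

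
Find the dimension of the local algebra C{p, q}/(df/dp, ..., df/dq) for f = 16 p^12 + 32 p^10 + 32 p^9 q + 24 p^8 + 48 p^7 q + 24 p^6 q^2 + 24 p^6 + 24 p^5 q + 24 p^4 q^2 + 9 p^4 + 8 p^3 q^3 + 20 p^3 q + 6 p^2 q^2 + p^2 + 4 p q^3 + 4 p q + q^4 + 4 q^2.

The Hessian of f at 0 has rank 1. Corank 1: A-series; mu = 3 gives A_3.

3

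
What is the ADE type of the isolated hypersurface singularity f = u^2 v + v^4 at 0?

The Hessian of f at 0 has rank 0. Corank 2; j^3 = u^2*v has shape L^2 M (L != M), so D-series; mu = 5 gives D_5.

D5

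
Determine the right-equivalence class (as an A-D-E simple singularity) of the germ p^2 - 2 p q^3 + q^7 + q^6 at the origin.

The Hessian of f at 0 is [[2, 0], [0, 0]] with rank 1, so corank 1. A Groebner basis of the Jacobian ideal J(f) in C{p,q} is {-p + q^3, p^2}; counting standard monomials gives mu = 6. Corank 1: A-series; mu = 6 gives A_6.

A_{6}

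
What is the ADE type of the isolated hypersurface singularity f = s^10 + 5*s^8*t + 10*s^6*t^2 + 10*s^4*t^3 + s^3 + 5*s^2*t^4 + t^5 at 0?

E8

The Hessian of f at 0 is [[0, 0], [0, 0]] with rank 0, so corank 2. A Groebner basis of the Jacobian ideal J(f) in C{s,t} is {t^4, s^2}; counting standard monomials gives mu = 8. Corank 2; j^3 = s^3 is a perfect cube, so E-series; the 5-jet and mu = 8 give E_8.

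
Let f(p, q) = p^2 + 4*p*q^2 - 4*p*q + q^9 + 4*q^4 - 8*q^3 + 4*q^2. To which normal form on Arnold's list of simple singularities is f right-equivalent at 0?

The Hessian of f at 0 has rank 1. Corank 1: A-series; mu = 8 gives A_8.

A8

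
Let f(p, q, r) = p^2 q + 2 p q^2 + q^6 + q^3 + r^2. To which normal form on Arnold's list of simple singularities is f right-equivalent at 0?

D7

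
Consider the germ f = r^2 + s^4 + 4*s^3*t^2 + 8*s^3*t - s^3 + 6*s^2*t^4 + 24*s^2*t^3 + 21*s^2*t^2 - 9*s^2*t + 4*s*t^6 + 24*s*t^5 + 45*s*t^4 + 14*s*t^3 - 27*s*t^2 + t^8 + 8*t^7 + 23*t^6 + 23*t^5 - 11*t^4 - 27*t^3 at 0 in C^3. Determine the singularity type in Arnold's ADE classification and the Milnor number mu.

The Hessian of f at 0 has rank 1. Corank 2; j^3 = -(s + 3*t)^3 is a perfect cube, so E-series; the 4-jet and mu = 6 give E_6.

Type E_6, Milnor number mu = 6.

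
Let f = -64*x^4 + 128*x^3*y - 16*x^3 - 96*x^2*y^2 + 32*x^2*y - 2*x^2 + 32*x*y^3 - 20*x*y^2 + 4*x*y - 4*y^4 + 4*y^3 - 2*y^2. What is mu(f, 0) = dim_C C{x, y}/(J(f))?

3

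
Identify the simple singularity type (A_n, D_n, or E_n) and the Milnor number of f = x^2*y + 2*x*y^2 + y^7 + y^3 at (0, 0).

Type D8, Milnor number mu = 8.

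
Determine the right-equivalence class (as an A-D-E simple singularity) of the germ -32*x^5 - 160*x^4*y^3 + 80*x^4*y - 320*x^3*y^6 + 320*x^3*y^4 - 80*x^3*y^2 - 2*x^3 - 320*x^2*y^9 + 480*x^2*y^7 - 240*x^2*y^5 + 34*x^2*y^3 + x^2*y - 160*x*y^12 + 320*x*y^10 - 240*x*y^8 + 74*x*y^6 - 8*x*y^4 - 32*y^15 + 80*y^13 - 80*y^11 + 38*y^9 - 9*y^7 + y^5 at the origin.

The Hessian of f at 0 is [[0, 0], [0, 0]] with rank 0, so corank 2. A Groebner basis of the Jacobian ideal J(f) in C{x,y} is {x*y/11 + y^4, x*y^2, x^2 - 5*x*y/11}; counting standard monomials gives mu = 6. Corank 2; j^3 = -x^2*(2*x - y) has shape L^2 M (L != M), so D-series; mu = 6 gives D_6.

D_{6}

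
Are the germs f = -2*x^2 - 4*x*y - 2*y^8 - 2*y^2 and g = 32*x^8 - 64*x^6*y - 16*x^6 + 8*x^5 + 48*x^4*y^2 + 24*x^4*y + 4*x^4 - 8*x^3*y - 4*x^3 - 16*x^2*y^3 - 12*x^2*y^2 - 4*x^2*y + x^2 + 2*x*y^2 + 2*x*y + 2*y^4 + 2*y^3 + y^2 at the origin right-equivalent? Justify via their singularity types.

The Hessian of f at 0 has rank 1. Corank 1: A-series; mu = 7 gives A_7. The Hessian of g at 0 has rank 1. Corank 1: A-series; mu = 3 gives A_3. f is A_7 but g is A_3, hence not right-equivalent.

No.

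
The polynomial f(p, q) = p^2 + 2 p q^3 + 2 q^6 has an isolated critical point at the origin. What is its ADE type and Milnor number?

Type A5, Milnor number mu = 5.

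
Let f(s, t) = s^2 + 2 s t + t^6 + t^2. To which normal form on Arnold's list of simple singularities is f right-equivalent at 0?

A_{5}

The Hessian of f at 0 has rank 1. Corank 1: A-series; mu = 5 gives A_5.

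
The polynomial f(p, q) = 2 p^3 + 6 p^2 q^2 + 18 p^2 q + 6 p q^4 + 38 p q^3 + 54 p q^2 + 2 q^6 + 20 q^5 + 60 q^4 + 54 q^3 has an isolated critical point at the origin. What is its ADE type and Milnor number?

Type E7, Milnor number mu = 7.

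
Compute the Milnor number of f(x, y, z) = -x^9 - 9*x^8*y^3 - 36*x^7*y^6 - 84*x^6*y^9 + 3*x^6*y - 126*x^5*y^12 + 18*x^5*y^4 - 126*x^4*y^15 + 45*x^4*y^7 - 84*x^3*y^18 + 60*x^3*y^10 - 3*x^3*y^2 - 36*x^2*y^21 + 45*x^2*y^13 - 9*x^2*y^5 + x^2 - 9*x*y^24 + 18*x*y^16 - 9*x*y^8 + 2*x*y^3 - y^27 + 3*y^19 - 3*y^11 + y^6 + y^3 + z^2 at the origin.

2

The Hessian of f at 0 is [[2, 0, 0], [0, 0, 0], [0, 0, 2]] with rank 2, so corank 1. A Groebner basis of the Jacobian ideal J(f) in C{x,y,z} is {y^2, x, z}; counting standard monomials gives mu = 2. Corank 1: A-series; mu = 2 gives A_2.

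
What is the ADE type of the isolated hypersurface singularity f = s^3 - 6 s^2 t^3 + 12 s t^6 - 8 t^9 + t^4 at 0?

E_{6}

The Hessian of f at 0 is [[0, 0], [0, 0]] with rank 0, so corank 2. A Groebner basis of the Jacobian ideal J(f) in C{s,t} is {t^3, s^2}; counting standard monomials gives mu = 6. Corank 2; j^3 = s^3 is a perfect cube, so E-series; the 4-jet and mu = 6 give E_6.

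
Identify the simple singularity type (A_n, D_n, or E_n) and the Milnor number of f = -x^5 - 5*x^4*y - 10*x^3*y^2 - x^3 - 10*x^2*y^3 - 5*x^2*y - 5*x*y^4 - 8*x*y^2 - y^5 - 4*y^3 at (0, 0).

Type D_{6}, Milnor number mu = 6.

The Hessian of f at 0 has rank 0. Corank 2; j^3 = -(x + y)*(x + 2*y)^2 has shape L^2 M (L != M), so D-series; mu = 6 gives D_6.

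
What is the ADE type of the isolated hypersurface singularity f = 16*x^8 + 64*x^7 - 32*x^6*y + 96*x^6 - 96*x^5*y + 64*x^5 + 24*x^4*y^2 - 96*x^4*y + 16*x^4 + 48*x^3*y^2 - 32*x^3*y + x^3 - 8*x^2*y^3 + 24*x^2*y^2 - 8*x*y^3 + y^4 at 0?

The Hessian of f at 0 is [[0, 0], [0, 0]] with rank 0, so corank 2. A Groebner basis of the Jacobian ideal J(f) in C{x,y} is {y^4, x*y^2 - y^3/6, x^2}; counting standard monomials gives mu = 6. Corank 2; j^3 = x^3 is a perfect cube, so E-series; the 4-jet and mu = 6 give E_6.

E_{6}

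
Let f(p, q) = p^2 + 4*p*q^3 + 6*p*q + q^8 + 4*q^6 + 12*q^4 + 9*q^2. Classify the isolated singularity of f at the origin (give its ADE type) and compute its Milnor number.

Type A7, Milnor number mu = 7.

The Hessian of f at 0 is [[2, 6], [6, 18]] with rank 1, so corank 1. A Groebner basis of the Jacobian ideal J(f) in C{p,q} is {p^3 - 27*p*q^2 + 27*p + 81*q, p^2*q + 6*p*q^2 - 9*p/2 - 27*q/2, p/2 + q^3 + 3*q/2}; counting standard monomials gives mu = 7. Corank 1: A-series; mu = 7 gives A_7.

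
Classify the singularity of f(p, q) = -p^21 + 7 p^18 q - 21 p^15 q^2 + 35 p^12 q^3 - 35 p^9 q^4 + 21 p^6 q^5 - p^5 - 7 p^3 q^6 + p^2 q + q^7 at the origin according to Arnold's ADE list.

The Hessian of f at 0 is [[0, 0], [0, 0]] with rank 0, so corank 2. A Groebner basis of the Jacobian ideal J(f) in C{p,q} is {p^2/7 + q^6, p^3, p*q}; counting standard monomials gives mu = 8. Corank 2; j^3 = p^2*q has shape L^2 M (L != M), so D-series; mu = 8 gives D_8.

D8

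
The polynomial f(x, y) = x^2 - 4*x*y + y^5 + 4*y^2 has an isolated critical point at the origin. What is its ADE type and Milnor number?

Type A4, Milnor number mu = 4.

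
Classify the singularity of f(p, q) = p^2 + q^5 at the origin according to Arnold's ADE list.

A4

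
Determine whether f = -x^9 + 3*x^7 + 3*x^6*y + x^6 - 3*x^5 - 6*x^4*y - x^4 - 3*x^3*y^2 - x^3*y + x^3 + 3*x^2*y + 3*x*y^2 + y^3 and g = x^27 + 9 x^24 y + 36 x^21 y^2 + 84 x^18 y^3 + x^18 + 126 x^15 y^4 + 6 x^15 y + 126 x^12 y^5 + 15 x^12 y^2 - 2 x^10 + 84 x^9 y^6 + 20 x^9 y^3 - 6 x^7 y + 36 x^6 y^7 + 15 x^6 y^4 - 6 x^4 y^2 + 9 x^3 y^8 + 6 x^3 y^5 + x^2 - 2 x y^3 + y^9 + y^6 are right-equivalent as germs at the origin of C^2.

No.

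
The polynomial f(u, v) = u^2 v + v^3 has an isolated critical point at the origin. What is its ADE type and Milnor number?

The Hessian of f at 0 is [[0, 0], [0, 0]] with rank 0, so corank 2. A Groebner basis of the Jacobian ideal J(f) in C{u,v} is {v^3, u^2 + 3*v^2, u*v}; counting standard monomials gives mu = 4. Corank 2; j^3 = v*(u^2 + v^2) splits into three distinct lines over C (the quadratic factor has nonzero discriminant), so D_4.

Type D_4, Milnor number mu = 4.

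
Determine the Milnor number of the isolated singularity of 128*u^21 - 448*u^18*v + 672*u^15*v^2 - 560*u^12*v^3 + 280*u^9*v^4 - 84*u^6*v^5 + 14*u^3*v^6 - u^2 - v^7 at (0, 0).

6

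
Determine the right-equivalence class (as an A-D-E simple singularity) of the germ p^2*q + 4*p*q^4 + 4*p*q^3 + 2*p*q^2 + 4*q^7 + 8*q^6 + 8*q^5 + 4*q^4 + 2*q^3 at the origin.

D_4

The Hessian of f at 0 has rank 0. Corank 2; j^3 = q*(p^2 + 2*p*q + 2*q^2) splits into three distinct lines over C (the quadratic factor has nonzero discriminant), so D_4.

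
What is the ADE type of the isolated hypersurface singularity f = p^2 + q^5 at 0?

The Hessian of f at 0 has rank 1. Corank 1: A-series; mu = 4 gives A_4.

A4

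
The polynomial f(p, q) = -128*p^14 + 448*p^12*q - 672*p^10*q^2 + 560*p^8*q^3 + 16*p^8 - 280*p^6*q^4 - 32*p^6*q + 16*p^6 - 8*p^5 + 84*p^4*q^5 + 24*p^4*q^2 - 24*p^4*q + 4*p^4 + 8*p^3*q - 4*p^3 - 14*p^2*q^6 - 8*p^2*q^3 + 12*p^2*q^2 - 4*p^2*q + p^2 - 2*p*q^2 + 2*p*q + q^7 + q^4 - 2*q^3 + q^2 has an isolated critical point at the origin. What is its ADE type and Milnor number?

Type A6, Milnor number mu = 6.

The Hessian of f at 0 has rank 1. Corank 1: A-series; mu = 6 gives A_6.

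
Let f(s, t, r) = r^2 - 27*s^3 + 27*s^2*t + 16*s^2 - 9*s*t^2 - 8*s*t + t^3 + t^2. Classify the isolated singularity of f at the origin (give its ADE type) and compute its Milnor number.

The Hessian of f at 0 is [[32, -8, 0], [-8, 2, 0], [0, 0, 2]] with rank 2, so corank 1. A Groebner basis of the Jacobian ideal J(f) in C{s,t,r} is {t^2, s - t/4, r}; counting standard monomials gives mu = 2. Corank 1: A-series; mu = 2 gives A_2.

Type A_{2}, Milnor number mu = 2.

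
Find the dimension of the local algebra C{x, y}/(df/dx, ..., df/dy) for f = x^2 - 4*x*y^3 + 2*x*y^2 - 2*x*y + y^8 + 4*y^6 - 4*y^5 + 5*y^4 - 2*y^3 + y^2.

7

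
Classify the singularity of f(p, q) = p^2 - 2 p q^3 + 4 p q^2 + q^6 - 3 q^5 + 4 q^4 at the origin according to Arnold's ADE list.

A_4

The Hessian of f at 0 has rank 1. Corank 1: A-series; mu = 4 gives A_4.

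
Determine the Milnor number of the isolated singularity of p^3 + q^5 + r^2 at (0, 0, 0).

8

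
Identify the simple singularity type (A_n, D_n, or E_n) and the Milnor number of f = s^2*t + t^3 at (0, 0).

The Hessian of f at 0 is [[0, 0], [0, 0]] with rank 0, so corank 2. A Groebner basis of the Jacobian ideal J(f) in C{s,t} is {t^3, s^2 + 3*t^2, s*t}; counting standard monomials gives mu = 4. Corank 2; j^3 = t*(s^2 + t^2) splits into three distinct lines over C (the quadratic factor has nonzero discriminant), so D_4.

Type D_4, Milnor number mu = 4.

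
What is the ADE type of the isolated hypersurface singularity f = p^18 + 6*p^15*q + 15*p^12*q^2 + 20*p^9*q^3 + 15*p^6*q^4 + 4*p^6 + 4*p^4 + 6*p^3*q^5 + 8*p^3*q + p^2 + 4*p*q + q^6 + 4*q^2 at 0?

The Hessian of f at 0 is [[2, 4], [4, 8]] with rank 1, so corank 1. A Groebner basis of the Jacobian ideal J(f) in C{p,q} is {p*q^2 + p/8 + q/4, -p/16 + q^3 - q/8, p^2 + 4*p*q + 4*q^2}; counting standard monomials gives mu = 5. Corank 1: A-series; mu = 5 gives A_5.

A_{5}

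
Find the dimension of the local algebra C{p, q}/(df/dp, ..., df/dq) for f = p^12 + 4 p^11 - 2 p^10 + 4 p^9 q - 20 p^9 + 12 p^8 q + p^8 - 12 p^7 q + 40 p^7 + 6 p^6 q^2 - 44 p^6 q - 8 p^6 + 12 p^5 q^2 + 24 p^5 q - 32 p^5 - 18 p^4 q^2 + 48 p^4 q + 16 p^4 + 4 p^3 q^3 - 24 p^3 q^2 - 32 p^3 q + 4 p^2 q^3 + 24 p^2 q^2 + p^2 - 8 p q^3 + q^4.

3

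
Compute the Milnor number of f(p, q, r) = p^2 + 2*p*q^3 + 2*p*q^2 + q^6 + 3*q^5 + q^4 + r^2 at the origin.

The Hessian of f at 0 has rank 2. Corank 1: A-series; mu = 4 gives A_4.

4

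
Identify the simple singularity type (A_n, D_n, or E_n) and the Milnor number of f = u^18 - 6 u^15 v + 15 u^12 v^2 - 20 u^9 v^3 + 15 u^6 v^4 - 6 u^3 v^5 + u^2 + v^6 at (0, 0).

Type A_5, Milnor number mu = 5.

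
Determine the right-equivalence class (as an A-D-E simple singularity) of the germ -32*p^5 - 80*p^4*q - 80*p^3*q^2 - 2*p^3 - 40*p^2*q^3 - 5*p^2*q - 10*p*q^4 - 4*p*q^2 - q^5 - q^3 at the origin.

The Hessian of f at 0 is [[0, 0], [0, 0]] with rank 0, so corank 2. A Groebner basis of the Jacobian ideal J(f) in C{p,q} is {p*q/10 + q^4 + q^2/10, p*q^2 + q^3, p^2 + 3*p*q/2 + q^2/2}; counting standard monomials gives mu = 6. Corank 2; j^3 = -(p + q)^2*(2*p + q) has shape L^2 M (L != M), so D-series; mu = 6 gives D_6.

D6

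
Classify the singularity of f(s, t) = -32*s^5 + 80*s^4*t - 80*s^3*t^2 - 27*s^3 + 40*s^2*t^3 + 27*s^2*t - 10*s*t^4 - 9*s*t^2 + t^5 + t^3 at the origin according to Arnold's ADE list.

E_{8}

The Hessian of f at 0 has rank 0. Corank 2; j^3 = -(3*s - t)^3 is a perfect cube, so E-series; the 5-jet and mu = 8 give E_8.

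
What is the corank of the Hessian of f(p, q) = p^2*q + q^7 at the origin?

2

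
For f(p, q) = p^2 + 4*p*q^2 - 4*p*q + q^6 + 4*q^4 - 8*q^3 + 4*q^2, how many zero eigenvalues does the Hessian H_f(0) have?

1

Hessian at 0 has rank 1.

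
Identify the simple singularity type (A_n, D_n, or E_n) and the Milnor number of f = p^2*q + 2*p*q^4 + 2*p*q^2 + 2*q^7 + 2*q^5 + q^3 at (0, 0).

Type D_{8}, Milnor number mu = 8.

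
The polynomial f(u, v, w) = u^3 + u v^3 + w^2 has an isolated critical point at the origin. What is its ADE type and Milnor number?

Type E_{7}, Milnor number mu = 7.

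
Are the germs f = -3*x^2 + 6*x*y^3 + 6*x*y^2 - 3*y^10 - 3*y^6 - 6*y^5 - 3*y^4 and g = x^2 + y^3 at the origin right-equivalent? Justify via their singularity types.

The Hessian of f at 0 has rank 1. Corank 1: A-series; mu = 9 gives A_9. The Hessian of g at 0 has rank 1. Corank 1: A-series; mu = 2 gives A_2. f is A_9 but g is A_2, hence not right-equivalent.

No.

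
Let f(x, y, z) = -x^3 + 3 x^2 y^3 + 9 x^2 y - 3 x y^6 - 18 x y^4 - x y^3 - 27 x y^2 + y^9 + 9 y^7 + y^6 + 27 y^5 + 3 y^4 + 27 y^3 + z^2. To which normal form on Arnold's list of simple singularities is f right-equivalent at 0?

E_7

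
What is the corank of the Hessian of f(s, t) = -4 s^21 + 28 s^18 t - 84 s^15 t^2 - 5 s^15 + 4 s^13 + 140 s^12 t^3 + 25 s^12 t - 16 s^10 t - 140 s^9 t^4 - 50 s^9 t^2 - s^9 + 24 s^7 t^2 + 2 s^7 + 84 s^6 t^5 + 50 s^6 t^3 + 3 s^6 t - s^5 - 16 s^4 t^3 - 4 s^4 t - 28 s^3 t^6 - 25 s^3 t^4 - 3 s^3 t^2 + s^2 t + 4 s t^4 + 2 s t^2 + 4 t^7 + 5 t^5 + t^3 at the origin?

2

The Hessian at 0 is [[0, 0], [0, 0]] of rank 0; hence corank 2.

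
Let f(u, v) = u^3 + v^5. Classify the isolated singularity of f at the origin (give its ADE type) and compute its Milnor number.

Type E8, Milnor number mu = 8.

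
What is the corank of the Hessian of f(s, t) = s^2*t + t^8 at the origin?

2

The Hessian at 0 is [[0, 0], [0, 0]] of rank 0; hence corank 2.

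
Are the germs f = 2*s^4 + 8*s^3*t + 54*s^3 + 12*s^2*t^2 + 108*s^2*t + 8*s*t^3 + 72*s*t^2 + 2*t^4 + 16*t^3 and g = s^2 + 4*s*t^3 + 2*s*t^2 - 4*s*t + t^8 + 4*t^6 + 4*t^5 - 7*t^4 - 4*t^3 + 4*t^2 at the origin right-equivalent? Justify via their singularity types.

No.

The Hessian of f at 0 has rank 0. Corank 2; j^3 = 2*(3*s + 2*t)^3 is a perfect cube, so E-series; the 4-jet and mu = 6 give E_6. The Hessian of g at 0 has rank 1. Corank 1: A-series; mu = 7 gives A_7. f is E_6 but g is A_7, hence not right-equivalent.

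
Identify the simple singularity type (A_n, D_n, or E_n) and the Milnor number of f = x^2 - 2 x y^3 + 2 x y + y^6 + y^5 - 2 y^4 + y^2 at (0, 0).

Type A_4, Milnor number mu = 4.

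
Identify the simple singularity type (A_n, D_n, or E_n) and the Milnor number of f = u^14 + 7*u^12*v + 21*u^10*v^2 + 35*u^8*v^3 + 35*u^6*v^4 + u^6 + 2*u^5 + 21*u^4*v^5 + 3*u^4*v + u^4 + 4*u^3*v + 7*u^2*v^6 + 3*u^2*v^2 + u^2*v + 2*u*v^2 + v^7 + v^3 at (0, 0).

The Hessian of f at 0 has rank 0. Corank 2; j^3 = v*(u + v)^2 has shape L^2 M (L != M), so D-series; mu = 8 gives D_8.

Type D_8, Milnor number mu = 8.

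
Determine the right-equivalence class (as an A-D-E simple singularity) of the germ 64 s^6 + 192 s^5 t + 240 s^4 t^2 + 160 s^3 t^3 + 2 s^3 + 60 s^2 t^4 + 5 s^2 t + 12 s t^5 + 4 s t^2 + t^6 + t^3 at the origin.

D_{7}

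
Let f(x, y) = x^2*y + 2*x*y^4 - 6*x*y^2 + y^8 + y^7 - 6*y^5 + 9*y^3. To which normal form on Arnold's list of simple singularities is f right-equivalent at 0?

The Hessian of f at 0 has rank 0. Corank 2; j^3 = y*(x - 3*y)^2 has shape L^2 M (L != M), so D-series; mu = 9 gives D_9.

D_{9}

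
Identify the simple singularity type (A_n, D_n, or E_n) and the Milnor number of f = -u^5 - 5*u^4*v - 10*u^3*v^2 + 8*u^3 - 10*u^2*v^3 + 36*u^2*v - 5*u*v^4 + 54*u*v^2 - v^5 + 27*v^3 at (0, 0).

Type E_8, Milnor number mu = 8.

The Hessian of f at 0 has rank 0. Corank 2; j^3 = (2*u + 3*v)^3 is a perfect cube, so E-series; the 5-jet and mu = 8 give E_8.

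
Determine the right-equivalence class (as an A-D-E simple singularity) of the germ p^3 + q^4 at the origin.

The Hessian of f at 0 has rank 0. Corank 2; j^3 = p^3 is a perfect cube, so E-series; the 4-jet and mu = 6 give E_6.

E_{6}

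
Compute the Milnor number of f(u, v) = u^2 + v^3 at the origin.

The Hessian of f at 0 is [[2, 0], [0, 0]] with rank 1, so corank 1. A Groebner basis of the Jacobian ideal J(f) in C{u,v} is {v^2, u}; counting standard monomials gives mu = 2. Corank 1: A-series; mu = 2 gives A_2.

2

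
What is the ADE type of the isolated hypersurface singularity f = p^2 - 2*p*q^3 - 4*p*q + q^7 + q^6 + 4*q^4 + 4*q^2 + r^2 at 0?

The Hessian of f at 0 is [[2, -4, 0], [-4, 8, 0], [0, 0, 2]] with rank 2, so corank 1. A Groebner basis of the Jacobian ideal J(f) in C{p,q,r} is {-p + q^3 + 2*q, p^2 - 4*p*q + 4*q^2, r}; counting standard monomials gives mu = 6. Corank 1: A-series; mu = 6 gives A_6.

A_6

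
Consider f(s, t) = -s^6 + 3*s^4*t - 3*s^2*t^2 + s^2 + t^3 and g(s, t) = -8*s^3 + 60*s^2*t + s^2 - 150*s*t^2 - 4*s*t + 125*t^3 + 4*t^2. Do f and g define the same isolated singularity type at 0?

Yes.

The Hessian of f at 0 is [[2, 0], [0, 0]] with rank 1, so corank 1. A Groebner basis of the Jacobian ideal J(f) in C{s,t} is {t^2, s}; counting standard monomials gives mu = 2. Corank 1: A-series; mu = 2 gives A_2. The Hessian of g at 0 is [[2, -4], [-4, 8]] with rank 1, so corank 1. A Groebner basis of the Jacobian ideal J(g) in C{s,t} is {t^2, s - 2*t}; counting standard monomials gives mu = 2. Corank 1: A-series; mu = 2 gives A_2. Both have type A_2, hence right-equivalent.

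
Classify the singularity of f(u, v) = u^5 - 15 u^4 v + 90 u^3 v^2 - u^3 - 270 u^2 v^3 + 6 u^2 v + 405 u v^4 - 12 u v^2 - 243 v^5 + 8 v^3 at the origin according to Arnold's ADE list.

E_{8}

The Hessian of f at 0 has rank 0. Corank 2; j^3 = -(u - 2*v)^3 is a perfect cube, so E-series; the 5-jet and mu = 8 give E_8.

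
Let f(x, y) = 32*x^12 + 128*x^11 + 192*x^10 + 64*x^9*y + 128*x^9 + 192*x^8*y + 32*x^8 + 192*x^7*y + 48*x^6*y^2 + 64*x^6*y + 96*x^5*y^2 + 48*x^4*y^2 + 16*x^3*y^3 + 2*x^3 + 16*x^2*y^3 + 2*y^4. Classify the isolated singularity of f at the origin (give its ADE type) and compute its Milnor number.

Type E6, Milnor number mu = 6.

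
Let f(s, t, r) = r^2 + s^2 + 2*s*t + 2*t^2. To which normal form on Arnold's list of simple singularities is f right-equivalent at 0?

A1

The Hessian of f at 0 is [[2, 2, 0], [2, 4, 0], [0, 0, 2]] with rank 3, so corank 0. A Groebner basis of the Jacobian ideal J(f) in C{s,t,r} is {s, t, r}; counting standard monomials gives mu = 1. Corank 0: nondegenerate Morse point, so A_1.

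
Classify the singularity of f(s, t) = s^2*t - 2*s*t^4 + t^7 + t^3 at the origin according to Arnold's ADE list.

D_4

The Hessian of f at 0 has rank 0. Corank 2; j^3 = t*(s^2 + t^2) splits into three distinct lines over C (the quadratic factor has nonzero discriminant), so D_4.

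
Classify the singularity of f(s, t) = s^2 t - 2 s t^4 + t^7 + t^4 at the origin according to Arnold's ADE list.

D_5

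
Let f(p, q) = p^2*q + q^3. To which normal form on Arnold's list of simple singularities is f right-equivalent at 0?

D4

The Hessian of f at 0 is [[0, 0], [0, 0]] with rank 0, so corank 2. A Groebner basis of the Jacobian ideal J(f) in C{p,q} is {q^3, p^2 + 3*q^2, p*q}; counting standard monomials gives mu = 4. Corank 2; j^3 = q*(p^2 + q^2) splits into three distinct lines over C (the quadratic factor has nonzero discriminant), so D_4.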